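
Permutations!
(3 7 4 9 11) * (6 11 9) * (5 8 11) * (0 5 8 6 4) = [5, 1, 2, 7, 4, 6, 8, 0, 11, 9, 10, 3] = (0 5 6 8 11 3 7)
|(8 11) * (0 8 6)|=4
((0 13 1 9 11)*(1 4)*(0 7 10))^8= ((0 13 4 1 9 11 7 10))^8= (13)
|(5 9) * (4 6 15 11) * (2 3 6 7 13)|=8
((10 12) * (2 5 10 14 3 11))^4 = (2 14 5 3 10 11 12)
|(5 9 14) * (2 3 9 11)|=6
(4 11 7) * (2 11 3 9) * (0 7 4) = [7, 1, 11, 9, 3, 5, 6, 0, 8, 2, 10, 4] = (0 7)(2 11 4 3 9)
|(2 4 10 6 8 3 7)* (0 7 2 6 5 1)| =10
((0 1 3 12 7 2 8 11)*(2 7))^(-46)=((0 1 3 12 2 8 11))^(-46)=(0 12 11 3 8 1 2)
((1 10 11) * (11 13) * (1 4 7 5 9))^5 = ((1 10 13 11 4 7 5 9))^5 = (1 7 13 9 4 10 5 11)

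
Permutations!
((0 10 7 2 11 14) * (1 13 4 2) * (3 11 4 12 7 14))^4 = ((0 10 14)(1 13 12 7)(2 4)(3 11))^4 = (0 10 14)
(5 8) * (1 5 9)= (1 5 8 9)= [0, 5, 2, 3, 4, 8, 6, 7, 9, 1]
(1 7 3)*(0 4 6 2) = (0 4 6 2)(1 7 3) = [4, 7, 0, 1, 6, 5, 2, 3]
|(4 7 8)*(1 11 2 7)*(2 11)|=5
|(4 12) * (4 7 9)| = 4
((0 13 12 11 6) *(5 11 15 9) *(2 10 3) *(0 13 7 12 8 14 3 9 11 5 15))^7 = ((0 7 12)(2 10 9 15 11 6 13 8 14 3))^7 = (0 7 12)(2 8 11 10 14 6 9 3 13 15)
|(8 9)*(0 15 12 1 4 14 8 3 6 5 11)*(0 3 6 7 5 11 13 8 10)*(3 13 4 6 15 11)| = 15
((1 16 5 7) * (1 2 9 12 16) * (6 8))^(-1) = ((2 9 12 16 5 7)(6 8))^(-1) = (2 7 5 16 12 9)(6 8)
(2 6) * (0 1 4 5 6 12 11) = (0 1 4 5 6 2 12 11) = [1, 4, 12, 3, 5, 6, 2, 7, 8, 9, 10, 0, 11]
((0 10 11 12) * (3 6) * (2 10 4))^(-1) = (0 12 11 10 2 4)(3 6)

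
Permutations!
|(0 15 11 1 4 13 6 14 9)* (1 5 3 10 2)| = |(0 15 11 5 3 10 2 1 4 13 6 14 9)| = 13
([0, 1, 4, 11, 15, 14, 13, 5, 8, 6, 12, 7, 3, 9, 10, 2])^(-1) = (2 15 4)(3 12 10 14 5 7 11)(6 9 13)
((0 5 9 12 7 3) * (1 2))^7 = ((0 5 9 12 7 3)(1 2))^7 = (0 5 9 12 7 3)(1 2)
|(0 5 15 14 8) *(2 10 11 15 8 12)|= |(0 5 8)(2 10 11 15 14 12)|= 6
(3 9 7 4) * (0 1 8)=(0 1 8)(3 9 7 4)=[1, 8, 2, 9, 3, 5, 6, 4, 0, 7]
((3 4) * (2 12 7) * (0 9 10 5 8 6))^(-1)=(0 6 8 5 10 9)(2 7 12)(3 4)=((0 9 10 5 8 6)(2 12 7)(3 4))^(-1)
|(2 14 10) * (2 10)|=2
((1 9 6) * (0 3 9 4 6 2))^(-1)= (0 2 9 3)(1 6 4)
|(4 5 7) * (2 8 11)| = |(2 8 11)(4 5 7)| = 3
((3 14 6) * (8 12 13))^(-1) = (3 6 14)(8 13 12)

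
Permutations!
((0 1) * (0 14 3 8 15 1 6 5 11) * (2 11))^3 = ((0 6 5 2 11)(1 14 3 8 15))^3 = (0 2 6 11 5)(1 8 14 15 3)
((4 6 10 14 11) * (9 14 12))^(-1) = ((4 6 10 12 9 14 11))^(-1) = (4 11 14 9 12 10 6)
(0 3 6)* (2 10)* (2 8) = (0 3 6)(2 10 8) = [3, 1, 10, 6, 4, 5, 0, 7, 2, 9, 8]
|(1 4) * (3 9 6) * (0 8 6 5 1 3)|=15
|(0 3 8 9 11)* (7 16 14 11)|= |(0 3 8 9 7 16 14 11)|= 8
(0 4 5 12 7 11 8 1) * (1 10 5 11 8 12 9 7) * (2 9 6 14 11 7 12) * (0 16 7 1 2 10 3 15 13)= (0 4 1 16 7 8 3 15 13)(2 9 12)(5 6 14 11 10)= [4, 16, 9, 15, 1, 6, 14, 8, 3, 12, 5, 10, 2, 0, 11, 13, 7]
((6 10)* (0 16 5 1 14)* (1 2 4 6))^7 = ((0 16 5 2 4 6 10 1 14))^7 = (0 1 6 2 16 14 10 4 5)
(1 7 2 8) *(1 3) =(1 7 2 8 3) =[0, 7, 8, 1, 4, 5, 6, 2, 3]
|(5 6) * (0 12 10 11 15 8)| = 6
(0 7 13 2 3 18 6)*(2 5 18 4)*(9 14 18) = (0 7 13 5 9 14 18 6)(2 3 4) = [7, 1, 3, 4, 2, 9, 0, 13, 8, 14, 10, 11, 12, 5, 18, 15, 16, 17, 6]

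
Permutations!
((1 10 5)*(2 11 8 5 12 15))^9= (1 10 12 15 2 11 8 5)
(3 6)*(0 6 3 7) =(0 6 7) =[6, 1, 2, 3, 4, 5, 7, 0]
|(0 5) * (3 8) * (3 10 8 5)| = 6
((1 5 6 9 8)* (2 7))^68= ((1 5 6 9 8)(2 7))^68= (1 9 5 8 6)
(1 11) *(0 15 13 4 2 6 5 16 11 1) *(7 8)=(0 15 13 4 2 6 5 16 11)(7 8)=[15, 1, 6, 3, 2, 16, 5, 8, 7, 9, 10, 0, 12, 4, 14, 13, 11]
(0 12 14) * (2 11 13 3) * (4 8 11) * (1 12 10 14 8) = (0 10 14)(1 12 8 11 13 3 2 4) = [10, 12, 4, 2, 1, 5, 6, 7, 11, 9, 14, 13, 8, 3, 0]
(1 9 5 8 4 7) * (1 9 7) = (1 7 9 5 8 4) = [0, 7, 2, 3, 1, 8, 6, 9, 4, 5]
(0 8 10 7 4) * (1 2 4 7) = (0 8 10 1 2 4) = [8, 2, 4, 3, 0, 5, 6, 7, 10, 9, 1]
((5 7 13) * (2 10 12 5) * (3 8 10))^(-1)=((2 3 8 10 12 5 7 13))^(-1)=(2 13 7 5 12 10 8 3)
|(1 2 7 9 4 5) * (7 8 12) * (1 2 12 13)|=9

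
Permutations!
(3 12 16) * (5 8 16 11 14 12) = (3 5 8 16)(11 14 12) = [0, 1, 2, 5, 4, 8, 6, 7, 16, 9, 10, 14, 11, 13, 12, 15, 3]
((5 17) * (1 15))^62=(17)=((1 15)(5 17))^62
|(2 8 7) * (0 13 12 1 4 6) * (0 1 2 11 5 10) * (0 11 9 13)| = 6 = |(1 4 6)(2 8 7 9 13 12)(5 10 11)|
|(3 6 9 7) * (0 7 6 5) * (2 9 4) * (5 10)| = 20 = |(0 7 3 10 5)(2 9 6 4)|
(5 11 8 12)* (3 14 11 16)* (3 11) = (3 14)(5 16 11 8 12) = [0, 1, 2, 14, 4, 16, 6, 7, 12, 9, 10, 8, 5, 13, 3, 15, 11]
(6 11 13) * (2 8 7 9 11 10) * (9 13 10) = (2 8 7 13 6 9 11 10) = [0, 1, 8, 3, 4, 5, 9, 13, 7, 11, 2, 10, 12, 6]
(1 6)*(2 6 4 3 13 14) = (1 4 3 13 14 2 6) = [0, 4, 6, 13, 3, 5, 1, 7, 8, 9, 10, 11, 12, 14, 2]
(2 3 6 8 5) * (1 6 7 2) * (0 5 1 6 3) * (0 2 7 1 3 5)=[0, 5, 2, 1, 4, 6, 8, 7, 3]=(1 5 6 8 3)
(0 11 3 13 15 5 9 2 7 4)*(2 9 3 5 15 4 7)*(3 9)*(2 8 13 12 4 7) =[11, 1, 8, 12, 0, 9, 6, 2, 13, 3, 10, 5, 4, 7, 14, 15] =(15)(0 11 5 9 3 12 4)(2 8 13 7)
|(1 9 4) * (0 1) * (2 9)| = |(0 1 2 9 4)| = 5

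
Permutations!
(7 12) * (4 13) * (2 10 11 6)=(2 10 11 6)(4 13)(7 12)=[0, 1, 10, 3, 13, 5, 2, 12, 8, 9, 11, 6, 7, 4]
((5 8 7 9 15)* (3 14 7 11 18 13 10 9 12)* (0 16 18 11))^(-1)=(0 8 5 15 9 10 13 18 16)(3 12 7 14)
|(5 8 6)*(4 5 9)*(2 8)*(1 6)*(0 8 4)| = 15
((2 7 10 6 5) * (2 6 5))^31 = (2 7 10 5 6)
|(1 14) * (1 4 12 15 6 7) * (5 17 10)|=|(1 14 4 12 15 6 7)(5 17 10)|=21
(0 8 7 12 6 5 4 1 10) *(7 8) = (0 7 12 6 5 4 1 10) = [7, 10, 2, 3, 1, 4, 5, 12, 8, 9, 0, 11, 6]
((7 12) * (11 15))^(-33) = ((7 12)(11 15))^(-33) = (7 12)(11 15)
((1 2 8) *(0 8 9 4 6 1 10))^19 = ((0 8 10)(1 2 9 4 6))^19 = (0 8 10)(1 6 4 9 2)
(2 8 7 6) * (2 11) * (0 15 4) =(0 15 4)(2 8 7 6 11) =[15, 1, 8, 3, 0, 5, 11, 6, 7, 9, 10, 2, 12, 13, 14, 4]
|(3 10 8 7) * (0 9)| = 4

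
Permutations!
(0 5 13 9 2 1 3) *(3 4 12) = (0 5 13 9 2 1 4 12 3) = [5, 4, 1, 0, 12, 13, 6, 7, 8, 2, 10, 11, 3, 9]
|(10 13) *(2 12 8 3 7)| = |(2 12 8 3 7)(10 13)| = 10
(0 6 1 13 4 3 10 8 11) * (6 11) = (0 11)(1 13 4 3 10 8 6) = [11, 13, 2, 10, 3, 5, 1, 7, 6, 9, 8, 0, 12, 4]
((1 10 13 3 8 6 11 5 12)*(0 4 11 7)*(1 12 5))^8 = (0 6 3 10 11)(1 4 7 8 13)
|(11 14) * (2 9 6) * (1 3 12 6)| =|(1 3 12 6 2 9)(11 14)| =6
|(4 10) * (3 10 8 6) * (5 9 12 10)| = |(3 5 9 12 10 4 8 6)| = 8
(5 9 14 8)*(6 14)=(5 9 6 14 8)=[0, 1, 2, 3, 4, 9, 14, 7, 5, 6, 10, 11, 12, 13, 8]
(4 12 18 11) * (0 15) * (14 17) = (0 15)(4 12 18 11)(14 17) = [15, 1, 2, 3, 12, 5, 6, 7, 8, 9, 10, 4, 18, 13, 17, 0, 16, 14, 11]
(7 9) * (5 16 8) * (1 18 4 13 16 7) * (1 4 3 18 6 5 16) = (1 6 5 7 9 4 13)(3 18)(8 16) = [0, 6, 2, 18, 13, 7, 5, 9, 16, 4, 10, 11, 12, 1, 14, 15, 8, 17, 3]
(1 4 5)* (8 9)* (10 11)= (1 4 5)(8 9)(10 11)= [0, 4, 2, 3, 5, 1, 6, 7, 9, 8, 11, 10]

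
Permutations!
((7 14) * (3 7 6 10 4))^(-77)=((3 7 14 6 10 4))^(-77)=(3 7 14 6 10 4)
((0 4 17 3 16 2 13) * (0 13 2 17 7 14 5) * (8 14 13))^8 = (0 4 7 13 8 14 5)(3 17 16)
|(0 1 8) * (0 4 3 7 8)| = |(0 1)(3 7 8 4)| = 4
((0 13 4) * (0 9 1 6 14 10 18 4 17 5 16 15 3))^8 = ((0 13 17 5 16 15 3)(1 6 14 10 18 4 9))^8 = (0 13 17 5 16 15 3)(1 6 14 10 18 4 9)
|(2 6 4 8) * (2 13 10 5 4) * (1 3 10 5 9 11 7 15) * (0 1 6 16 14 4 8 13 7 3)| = 20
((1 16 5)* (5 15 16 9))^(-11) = (1 9 5)(15 16)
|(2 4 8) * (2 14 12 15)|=6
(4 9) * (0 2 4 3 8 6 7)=(0 2 4 9 3 8 6 7)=[2, 1, 4, 8, 9, 5, 7, 0, 6, 3]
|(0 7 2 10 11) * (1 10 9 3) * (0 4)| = 9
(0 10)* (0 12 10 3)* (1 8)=(0 3)(1 8)(10 12)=[3, 8, 2, 0, 4, 5, 6, 7, 1, 9, 12, 11, 10]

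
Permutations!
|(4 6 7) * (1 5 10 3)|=12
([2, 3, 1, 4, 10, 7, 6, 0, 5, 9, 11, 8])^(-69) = [2, 3, 1, 4, 10, 7, 6, 0, 5, 9, 11, 8]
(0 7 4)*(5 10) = (0 7 4)(5 10) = [7, 1, 2, 3, 0, 10, 6, 4, 8, 9, 5]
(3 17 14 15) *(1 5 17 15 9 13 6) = (1 5 17 14 9 13 6)(3 15) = [0, 5, 2, 15, 4, 17, 1, 7, 8, 13, 10, 11, 12, 6, 9, 3, 16, 14]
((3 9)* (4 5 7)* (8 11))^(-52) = (11)(4 7 5)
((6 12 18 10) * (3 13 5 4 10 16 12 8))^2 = (3 5 10 8 13 4 6)(12 16 18)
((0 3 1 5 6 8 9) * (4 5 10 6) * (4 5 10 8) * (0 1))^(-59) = ((0 3)(1 8 9)(4 10 6))^(-59) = (0 3)(1 8 9)(4 10 6)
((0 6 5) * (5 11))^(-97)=((0 6 11 5))^(-97)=(0 5 11 6)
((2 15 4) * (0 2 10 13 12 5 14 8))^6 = (0 12 15 14 10)(2 5 4 8 13) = ((0 2 15 4 10 13 12 5 14 8))^6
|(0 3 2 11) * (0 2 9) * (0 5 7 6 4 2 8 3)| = 9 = |(2 11 8 3 9 5 7 6 4)|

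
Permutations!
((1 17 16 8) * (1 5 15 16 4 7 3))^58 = (1 7 17 3 4)(5 16)(8 15)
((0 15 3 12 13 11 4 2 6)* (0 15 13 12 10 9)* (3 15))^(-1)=(15)(0 9 10 3 6 2 4 11 13)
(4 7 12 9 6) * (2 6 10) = (2 6 4 7 12 9 10) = [0, 1, 6, 3, 7, 5, 4, 12, 8, 10, 2, 11, 9]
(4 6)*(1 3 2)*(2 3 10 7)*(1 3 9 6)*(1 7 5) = (1 10 5)(2 3 9 6 4 7) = [0, 10, 3, 9, 7, 1, 4, 2, 8, 6, 5]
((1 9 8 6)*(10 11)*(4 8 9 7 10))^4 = ((1 7 10 11 4 8 6))^4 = (1 4 7 8 10 6 11)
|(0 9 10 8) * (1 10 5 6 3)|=8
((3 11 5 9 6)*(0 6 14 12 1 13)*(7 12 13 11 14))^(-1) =((0 6 3 14 13)(1 11 5 9 7 12))^(-1) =(0 13 14 3 6)(1 12 7 9 5 11)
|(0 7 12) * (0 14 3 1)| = |(0 7 12 14 3 1)| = 6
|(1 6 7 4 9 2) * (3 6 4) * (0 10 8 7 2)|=10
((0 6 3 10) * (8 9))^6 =(0 3)(6 10)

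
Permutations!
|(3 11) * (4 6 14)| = |(3 11)(4 6 14)| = 6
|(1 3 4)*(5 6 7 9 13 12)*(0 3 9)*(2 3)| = 11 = |(0 2 3 4 1 9 13 12 5 6 7)|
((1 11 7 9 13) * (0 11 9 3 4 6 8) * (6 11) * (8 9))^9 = ((0 6 9 13 1 8)(3 4 11 7))^9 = (0 13)(1 6)(3 4 11 7)(8 9)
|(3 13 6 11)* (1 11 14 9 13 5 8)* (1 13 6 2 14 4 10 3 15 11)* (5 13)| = 8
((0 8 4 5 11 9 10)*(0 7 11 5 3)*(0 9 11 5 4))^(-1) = (11)(0 8)(3 4 5 7 10 9)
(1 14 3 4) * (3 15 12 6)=[0, 14, 2, 4, 1, 5, 3, 7, 8, 9, 10, 11, 6, 13, 15, 12]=(1 14 15 12 6 3 4)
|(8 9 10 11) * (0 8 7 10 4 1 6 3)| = |(0 8 9 4 1 6 3)(7 10 11)| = 21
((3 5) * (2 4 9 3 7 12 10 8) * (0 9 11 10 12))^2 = ((12)(0 9 3 5 7)(2 4 11 10 8))^2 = (12)(0 3 7 9 5)(2 11 8 4 10)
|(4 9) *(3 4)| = |(3 4 9)| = 3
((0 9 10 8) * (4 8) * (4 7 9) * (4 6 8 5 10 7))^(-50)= (0 6 8)(4 5 10)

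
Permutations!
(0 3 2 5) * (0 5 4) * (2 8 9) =(0 3 8 9 2 4) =[3, 1, 4, 8, 0, 5, 6, 7, 9, 2]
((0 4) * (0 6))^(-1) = ((0 4 6))^(-1) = (0 6 4)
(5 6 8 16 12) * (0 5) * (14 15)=(0 5 6 8 16 12)(14 15)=[5, 1, 2, 3, 4, 6, 8, 7, 16, 9, 10, 11, 0, 13, 15, 14, 12]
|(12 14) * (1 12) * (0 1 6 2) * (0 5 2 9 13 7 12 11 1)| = 6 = |(1 11)(2 5)(6 9 13 7 12 14)|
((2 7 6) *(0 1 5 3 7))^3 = ((0 1 5 3 7 6 2))^3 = (0 3 2 5 6 1 7)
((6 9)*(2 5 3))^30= (9)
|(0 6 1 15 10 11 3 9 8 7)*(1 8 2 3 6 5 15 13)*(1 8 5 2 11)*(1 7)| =|(0 2 3 9 11 6 5 15 10 7)(1 13 8)| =30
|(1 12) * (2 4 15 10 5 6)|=|(1 12)(2 4 15 10 5 6)|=6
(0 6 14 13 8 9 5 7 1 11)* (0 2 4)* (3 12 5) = (0 6 14 13 8 9 3 12 5 7 1 11 2 4) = [6, 11, 4, 12, 0, 7, 14, 1, 9, 3, 10, 2, 5, 8, 13]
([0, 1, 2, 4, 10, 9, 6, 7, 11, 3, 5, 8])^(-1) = [0, 1, 2, 9, 3, 10, 6, 7, 11, 5, 4, 8]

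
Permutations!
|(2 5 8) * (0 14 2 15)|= 6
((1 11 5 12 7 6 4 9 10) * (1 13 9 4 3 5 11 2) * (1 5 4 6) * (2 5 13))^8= (13)(3 6 4)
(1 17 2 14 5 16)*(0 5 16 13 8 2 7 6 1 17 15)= (0 5 13 8 2 14 16 17 7 6 1 15)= [5, 15, 14, 3, 4, 13, 1, 6, 2, 9, 10, 11, 12, 8, 16, 0, 17, 7]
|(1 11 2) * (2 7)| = 4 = |(1 11 7 2)|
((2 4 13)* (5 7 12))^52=((2 4 13)(5 7 12))^52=(2 4 13)(5 7 12)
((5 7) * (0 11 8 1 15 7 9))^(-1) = (0 9 5 7 15 1 8 11)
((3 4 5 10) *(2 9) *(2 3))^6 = ((2 9 3 4 5 10))^6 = (10)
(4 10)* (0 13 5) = [13, 1, 2, 3, 10, 0, 6, 7, 8, 9, 4, 11, 12, 5] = (0 13 5)(4 10)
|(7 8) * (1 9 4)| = 6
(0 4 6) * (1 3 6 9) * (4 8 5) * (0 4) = (0 8 5)(1 3 6 4 9) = [8, 3, 2, 6, 9, 0, 4, 7, 5, 1]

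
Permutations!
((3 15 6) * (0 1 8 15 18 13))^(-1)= ((0 1 8 15 6 3 18 13))^(-1)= (0 13 18 3 6 15 8 1)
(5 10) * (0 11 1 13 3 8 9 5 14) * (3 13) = (0 11 1 3 8 9 5 10 14) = [11, 3, 2, 8, 4, 10, 6, 7, 9, 5, 14, 1, 12, 13, 0]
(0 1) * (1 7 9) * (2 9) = [7, 0, 9, 3, 4, 5, 6, 2, 8, 1] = (0 7 2 9 1)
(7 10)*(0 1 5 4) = (0 1 5 4)(7 10) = [1, 5, 2, 3, 0, 4, 6, 10, 8, 9, 7]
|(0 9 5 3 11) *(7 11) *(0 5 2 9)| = 4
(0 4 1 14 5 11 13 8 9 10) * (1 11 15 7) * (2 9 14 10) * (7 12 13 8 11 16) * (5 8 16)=[4, 10, 9, 3, 5, 15, 6, 1, 14, 2, 0, 16, 13, 11, 8, 12, 7]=(0 4 5 15 12 13 11 16 7 1 10)(2 9)(8 14)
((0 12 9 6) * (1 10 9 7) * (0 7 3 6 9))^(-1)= ((0 12 3 6 7 1 10))^(-1)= (0 10 1 7 6 3 12)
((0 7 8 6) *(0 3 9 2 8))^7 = (0 7)(2 6 9 8 3)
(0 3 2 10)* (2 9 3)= (0 2 10)(3 9)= [2, 1, 10, 9, 4, 5, 6, 7, 8, 3, 0]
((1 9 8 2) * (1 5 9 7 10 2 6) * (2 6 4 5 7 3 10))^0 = (10)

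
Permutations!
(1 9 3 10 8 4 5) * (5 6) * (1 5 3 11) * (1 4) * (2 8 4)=(1 9 11 2 8)(3 10 4 6)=[0, 9, 8, 10, 6, 5, 3, 7, 1, 11, 4, 2]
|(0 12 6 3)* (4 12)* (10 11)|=10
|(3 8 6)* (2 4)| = |(2 4)(3 8 6)| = 6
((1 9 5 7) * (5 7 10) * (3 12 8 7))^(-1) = ((1 9 3 12 8 7)(5 10))^(-1) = (1 7 8 12 3 9)(5 10)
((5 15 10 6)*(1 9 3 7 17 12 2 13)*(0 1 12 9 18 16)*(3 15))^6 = ((0 1 18 16)(2 13 12)(3 7 17 9 15 10 6 5))^6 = (0 18)(1 16)(3 6 15 17)(5 10 9 7)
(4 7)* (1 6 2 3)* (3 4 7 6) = (7)(1 3)(2 4 6) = [0, 3, 4, 1, 6, 5, 2, 7]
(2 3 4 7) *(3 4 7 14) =(2 4 14 3 7) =[0, 1, 4, 7, 14, 5, 6, 2, 8, 9, 10, 11, 12, 13, 3]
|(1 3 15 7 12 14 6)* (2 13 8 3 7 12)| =10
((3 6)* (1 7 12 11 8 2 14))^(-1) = (1 14 2 8 11 12 7)(3 6)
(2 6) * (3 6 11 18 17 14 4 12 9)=[0, 1, 11, 6, 12, 5, 2, 7, 8, 3, 10, 18, 9, 13, 4, 15, 16, 14, 17]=(2 11 18 17 14 4 12 9 3 6)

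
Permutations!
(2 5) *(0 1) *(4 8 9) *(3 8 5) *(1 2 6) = (0 2 3 8 9 4 5 6 1) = [2, 0, 3, 8, 5, 6, 1, 7, 9, 4]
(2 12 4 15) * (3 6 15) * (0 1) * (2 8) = (0 1)(2 12 4 3 6 15 8) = [1, 0, 12, 6, 3, 5, 15, 7, 2, 9, 10, 11, 4, 13, 14, 8]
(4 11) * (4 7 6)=(4 11 7 6)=[0, 1, 2, 3, 11, 5, 4, 6, 8, 9, 10, 7]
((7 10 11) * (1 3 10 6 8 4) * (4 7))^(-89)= ((1 3 10 11 4)(6 8 7))^(-89)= (1 3 10 11 4)(6 8 7)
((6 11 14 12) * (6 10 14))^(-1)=((6 11)(10 14 12))^(-1)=(6 11)(10 12 14)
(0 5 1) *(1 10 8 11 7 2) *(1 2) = [5, 0, 2, 3, 4, 10, 6, 1, 11, 9, 8, 7] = (0 5 10 8 11 7 1)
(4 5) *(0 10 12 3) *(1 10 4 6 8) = [4, 10, 2, 0, 5, 6, 8, 7, 1, 9, 12, 11, 3] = (0 4 5 6 8 1 10 12 3)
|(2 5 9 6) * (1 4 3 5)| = 7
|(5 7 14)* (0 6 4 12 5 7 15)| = |(0 6 4 12 5 15)(7 14)| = 6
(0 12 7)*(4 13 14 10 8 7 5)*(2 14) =(0 12 5 4 13 2 14 10 8 7) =[12, 1, 14, 3, 13, 4, 6, 0, 7, 9, 8, 11, 5, 2, 10]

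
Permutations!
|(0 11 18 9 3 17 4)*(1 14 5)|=|(0 11 18 9 3 17 4)(1 14 5)|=21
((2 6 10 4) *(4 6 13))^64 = (2 13 4)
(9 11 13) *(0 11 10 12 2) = [11, 1, 0, 3, 4, 5, 6, 7, 8, 10, 12, 13, 2, 9] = (0 11 13 9 10 12 2)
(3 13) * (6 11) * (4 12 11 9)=(3 13)(4 12 11 6 9)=[0, 1, 2, 13, 12, 5, 9, 7, 8, 4, 10, 6, 11, 3]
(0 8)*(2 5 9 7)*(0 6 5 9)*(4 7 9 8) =(9)(0 4 7 2 8 6 5) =[4, 1, 8, 3, 7, 0, 5, 2, 6, 9]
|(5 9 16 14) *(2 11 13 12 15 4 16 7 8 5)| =|(2 11 13 12 15 4 16 14)(5 9 7 8)| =8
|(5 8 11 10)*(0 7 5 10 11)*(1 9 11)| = 12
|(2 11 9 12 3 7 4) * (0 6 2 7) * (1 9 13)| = 18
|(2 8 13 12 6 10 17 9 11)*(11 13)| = 6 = |(2 8 11)(6 10 17 9 13 12)|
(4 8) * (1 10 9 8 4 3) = [0, 10, 2, 1, 4, 5, 6, 7, 3, 8, 9] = (1 10 9 8 3)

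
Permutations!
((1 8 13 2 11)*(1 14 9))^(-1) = ((1 8 13 2 11 14 9))^(-1) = (1 9 14 11 2 13 8)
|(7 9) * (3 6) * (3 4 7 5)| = 6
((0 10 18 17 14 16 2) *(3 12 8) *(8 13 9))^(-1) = (0 2 16 14 17 18 10)(3 8 9 13 12) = ((0 10 18 17 14 16 2)(3 12 13 9 8))^(-1)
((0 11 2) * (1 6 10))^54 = (11)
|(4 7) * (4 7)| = 1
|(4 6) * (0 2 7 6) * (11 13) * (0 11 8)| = 8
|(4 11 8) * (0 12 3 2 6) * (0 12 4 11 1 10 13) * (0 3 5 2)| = 12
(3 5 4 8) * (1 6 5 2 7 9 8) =(1 6 5 4)(2 7 9 8 3) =[0, 6, 7, 2, 1, 4, 5, 9, 3, 8]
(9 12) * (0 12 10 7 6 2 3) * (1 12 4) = (0 4 1 12 9 10 7 6 2 3) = [4, 12, 3, 0, 1, 5, 2, 6, 8, 10, 7, 11, 9]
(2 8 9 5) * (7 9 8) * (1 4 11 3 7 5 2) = (1 4 11 3 7 9 2 5) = [0, 4, 5, 7, 11, 1, 6, 9, 8, 2, 10, 3]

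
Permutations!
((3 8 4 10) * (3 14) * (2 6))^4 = (3 14 10 4 8)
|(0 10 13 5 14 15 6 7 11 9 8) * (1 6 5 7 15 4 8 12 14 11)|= 14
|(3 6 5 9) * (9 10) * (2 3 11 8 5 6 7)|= 15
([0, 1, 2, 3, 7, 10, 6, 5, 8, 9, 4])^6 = (4 5)(7 10)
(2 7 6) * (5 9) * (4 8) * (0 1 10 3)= [1, 10, 7, 0, 8, 9, 2, 6, 4, 5, 3]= (0 1 10 3)(2 7 6)(4 8)(5 9)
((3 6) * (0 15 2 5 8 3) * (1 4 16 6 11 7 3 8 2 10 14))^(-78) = ((0 15 10 14 1 4 16 6)(2 5)(3 11 7))^(-78) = (0 10 1 16)(4 6 15 14)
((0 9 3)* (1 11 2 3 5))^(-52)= (0 11 9 2 5 3 1)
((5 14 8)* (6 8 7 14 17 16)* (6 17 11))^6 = (17)(5 6)(8 11)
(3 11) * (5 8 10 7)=[0, 1, 2, 11, 4, 8, 6, 5, 10, 9, 7, 3]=(3 11)(5 8 10 7)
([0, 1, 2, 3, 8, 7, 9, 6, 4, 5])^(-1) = (4 8)(5 9 6 7)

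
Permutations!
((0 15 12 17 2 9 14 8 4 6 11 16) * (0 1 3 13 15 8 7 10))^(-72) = ((0 8 4 6 11 16 1 3 13 15 12 17 2 9 14 7 10))^(-72) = (0 9 15 16 8 14 12 1 4 7 17 3 6 10 2 13 11)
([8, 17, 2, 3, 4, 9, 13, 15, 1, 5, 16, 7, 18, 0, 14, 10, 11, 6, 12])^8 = (18)(0 1 6)(7 16 15 11 10)(8 17 13)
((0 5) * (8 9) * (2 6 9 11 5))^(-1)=(0 5 11 8 9 6 2)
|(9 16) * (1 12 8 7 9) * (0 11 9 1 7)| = 8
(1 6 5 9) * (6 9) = (1 9)(5 6) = [0, 9, 2, 3, 4, 6, 5, 7, 8, 1]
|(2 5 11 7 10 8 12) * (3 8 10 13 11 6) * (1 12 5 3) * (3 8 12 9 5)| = 12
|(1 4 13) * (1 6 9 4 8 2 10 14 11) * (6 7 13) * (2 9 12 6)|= |(1 8 9 4 2 10 14 11)(6 12)(7 13)|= 8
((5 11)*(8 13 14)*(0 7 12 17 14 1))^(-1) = ((0 7 12 17 14 8 13 1)(5 11))^(-1) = (0 1 13 8 14 17 12 7)(5 11)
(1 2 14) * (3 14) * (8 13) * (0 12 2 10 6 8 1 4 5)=[12, 10, 3, 14, 5, 0, 8, 7, 13, 9, 6, 11, 2, 1, 4]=(0 12 2 3 14 4 5)(1 10 6 8 13)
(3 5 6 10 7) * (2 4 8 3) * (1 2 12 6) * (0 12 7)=[12, 2, 4, 5, 8, 1, 10, 7, 3, 9, 0, 11, 6]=(0 12 6 10)(1 2 4 8 3 5)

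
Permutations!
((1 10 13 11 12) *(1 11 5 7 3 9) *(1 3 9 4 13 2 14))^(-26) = (1 2)(3 7 13)(4 9 5)(10 14)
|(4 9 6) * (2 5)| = 6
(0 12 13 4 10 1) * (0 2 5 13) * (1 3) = (0 12)(1 2 5 13 4 10 3) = [12, 2, 5, 1, 10, 13, 6, 7, 8, 9, 3, 11, 0, 4]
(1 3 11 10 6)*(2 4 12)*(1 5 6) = (1 3 11 10)(2 4 12)(5 6) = [0, 3, 4, 11, 12, 6, 5, 7, 8, 9, 1, 10, 2]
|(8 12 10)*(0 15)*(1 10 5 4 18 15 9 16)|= 11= |(0 9 16 1 10 8 12 5 4 18 15)|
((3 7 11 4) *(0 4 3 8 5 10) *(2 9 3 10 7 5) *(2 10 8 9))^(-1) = (0 10 8 11 7 5 3 9 4)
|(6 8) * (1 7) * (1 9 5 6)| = 6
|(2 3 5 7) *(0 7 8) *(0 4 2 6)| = 15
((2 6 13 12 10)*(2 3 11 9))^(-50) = (2 11 10 13)(3 12 6 9)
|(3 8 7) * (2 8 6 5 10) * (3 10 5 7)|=|(2 8 3 6 7 10)|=6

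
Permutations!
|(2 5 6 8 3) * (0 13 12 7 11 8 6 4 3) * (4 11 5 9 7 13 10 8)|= 42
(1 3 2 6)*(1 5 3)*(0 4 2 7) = [4, 1, 6, 7, 2, 3, 5, 0] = (0 4 2 6 5 3 7)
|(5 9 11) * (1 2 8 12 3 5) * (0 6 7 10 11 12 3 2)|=6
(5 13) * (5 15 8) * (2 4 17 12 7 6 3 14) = (2 4 17 12 7 6 3 14)(5 13 15 8) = [0, 1, 4, 14, 17, 13, 3, 6, 5, 9, 10, 11, 7, 15, 2, 8, 16, 12]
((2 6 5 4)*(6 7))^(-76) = ((2 7 6 5 4))^(-76) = (2 4 5 6 7)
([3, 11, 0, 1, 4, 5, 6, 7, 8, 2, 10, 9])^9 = (0 11)(1 2)(3 9)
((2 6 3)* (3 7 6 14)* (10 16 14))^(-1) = ((2 10 16 14 3)(6 7))^(-1) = (2 3 14 16 10)(6 7)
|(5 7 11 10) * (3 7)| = 5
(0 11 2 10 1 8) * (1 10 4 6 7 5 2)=(0 11 1 8)(2 4 6 7 5)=[11, 8, 4, 3, 6, 2, 7, 5, 0, 9, 10, 1]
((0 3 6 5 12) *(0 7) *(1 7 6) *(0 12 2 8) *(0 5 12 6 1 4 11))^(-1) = (0 11 4 3)(1 12 6 7)(2 5 8)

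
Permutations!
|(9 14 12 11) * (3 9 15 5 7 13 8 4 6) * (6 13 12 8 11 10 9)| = |(3 6)(4 13 11 15 5 7 12 10 9 14 8)| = 22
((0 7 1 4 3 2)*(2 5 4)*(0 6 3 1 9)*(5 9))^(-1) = (0 9 3 6 2 1 4 5 7)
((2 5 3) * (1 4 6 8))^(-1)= (1 8 6 4)(2 3 5)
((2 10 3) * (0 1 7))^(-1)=(0 7 1)(2 3 10)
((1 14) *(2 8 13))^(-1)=(1 14)(2 13 8)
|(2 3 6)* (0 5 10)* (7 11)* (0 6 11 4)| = |(0 5 10 6 2 3 11 7 4)| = 9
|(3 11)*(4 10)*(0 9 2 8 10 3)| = 8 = |(0 9 2 8 10 4 3 11)|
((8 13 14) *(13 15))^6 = (8 13)(14 15)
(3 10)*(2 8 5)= (2 8 5)(3 10)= [0, 1, 8, 10, 4, 2, 6, 7, 5, 9, 3]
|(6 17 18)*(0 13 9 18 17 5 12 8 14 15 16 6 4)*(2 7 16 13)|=14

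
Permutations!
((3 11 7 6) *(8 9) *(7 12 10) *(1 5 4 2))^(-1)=(1 2 4 5)(3 6 7 10 12 11)(8 9)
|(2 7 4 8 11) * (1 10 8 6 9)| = |(1 10 8 11 2 7 4 6 9)| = 9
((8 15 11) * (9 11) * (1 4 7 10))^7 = (1 10 7 4)(8 11 9 15)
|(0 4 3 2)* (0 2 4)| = |(3 4)| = 2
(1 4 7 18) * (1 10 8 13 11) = (1 4 7 18 10 8 13 11) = [0, 4, 2, 3, 7, 5, 6, 18, 13, 9, 8, 1, 12, 11, 14, 15, 16, 17, 10]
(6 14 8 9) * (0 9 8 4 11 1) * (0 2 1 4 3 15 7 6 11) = [9, 2, 1, 15, 0, 5, 14, 6, 8, 11, 10, 4, 12, 13, 3, 7] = (0 9 11 4)(1 2)(3 15 7 6 14)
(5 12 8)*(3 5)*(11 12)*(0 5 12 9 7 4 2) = (0 5 11 9 7 4 2)(3 12 8) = [5, 1, 0, 12, 2, 11, 6, 4, 3, 7, 10, 9, 8]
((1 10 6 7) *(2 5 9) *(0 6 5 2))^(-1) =((0 6 7 1 10 5 9))^(-1) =(0 9 5 10 1 7 6)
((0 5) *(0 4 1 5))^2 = ((1 5 4))^2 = (1 4 5)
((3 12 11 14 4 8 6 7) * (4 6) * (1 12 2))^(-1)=(1 2 3 7 6 14 11 12)(4 8)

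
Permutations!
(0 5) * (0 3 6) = [5, 1, 2, 6, 4, 3, 0] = (0 5 3 6)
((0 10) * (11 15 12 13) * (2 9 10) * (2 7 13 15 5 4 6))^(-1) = (0 10 9 2 6 4 5 11 13 7)(12 15)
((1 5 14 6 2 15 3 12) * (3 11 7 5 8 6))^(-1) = ((1 8 6 2 15 11 7 5 14 3 12))^(-1) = (1 12 3 14 5 7 11 15 2 6 8)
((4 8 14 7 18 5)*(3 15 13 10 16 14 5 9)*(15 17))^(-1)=(3 9 18 7 14 16 10 13 15 17)(4 5 8)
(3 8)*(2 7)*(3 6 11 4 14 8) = (2 7)(4 14 8 6 11) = [0, 1, 7, 3, 14, 5, 11, 2, 6, 9, 10, 4, 12, 13, 8]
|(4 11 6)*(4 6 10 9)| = 4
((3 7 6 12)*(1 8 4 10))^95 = ((1 8 4 10)(3 7 6 12))^95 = (1 10 4 8)(3 12 6 7)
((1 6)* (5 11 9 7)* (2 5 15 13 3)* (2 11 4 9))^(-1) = (1 6)(2 11 3 13 15 7 9 4 5)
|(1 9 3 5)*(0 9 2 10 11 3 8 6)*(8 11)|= 10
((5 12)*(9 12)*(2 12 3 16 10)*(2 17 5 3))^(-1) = (2 9 5 17 10 16 3 12)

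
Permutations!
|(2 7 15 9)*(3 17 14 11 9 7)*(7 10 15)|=6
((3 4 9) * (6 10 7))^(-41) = (3 4 9)(6 10 7)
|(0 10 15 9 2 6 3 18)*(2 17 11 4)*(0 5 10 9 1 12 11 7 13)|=55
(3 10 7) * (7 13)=[0, 1, 2, 10, 4, 5, 6, 3, 8, 9, 13, 11, 12, 7]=(3 10 13 7)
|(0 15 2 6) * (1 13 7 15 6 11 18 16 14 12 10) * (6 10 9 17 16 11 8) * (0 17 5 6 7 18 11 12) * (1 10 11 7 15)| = 39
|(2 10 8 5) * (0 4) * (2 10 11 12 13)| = 12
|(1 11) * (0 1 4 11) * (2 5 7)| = |(0 1)(2 5 7)(4 11)| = 6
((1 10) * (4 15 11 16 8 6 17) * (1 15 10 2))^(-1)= (1 2)(4 17 6 8 16 11 15 10)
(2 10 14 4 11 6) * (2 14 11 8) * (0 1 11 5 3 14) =(0 1 11 6)(2 10 5 3 14 4 8) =[1, 11, 10, 14, 8, 3, 0, 7, 2, 9, 5, 6, 12, 13, 4]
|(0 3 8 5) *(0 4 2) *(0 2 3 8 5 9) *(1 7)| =|(0 8 9)(1 7)(3 5 4)| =6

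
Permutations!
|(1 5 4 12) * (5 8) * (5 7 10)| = 7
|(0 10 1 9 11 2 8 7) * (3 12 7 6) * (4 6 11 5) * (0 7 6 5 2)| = |(0 10 1 9 2 8 11)(3 12 6)(4 5)| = 42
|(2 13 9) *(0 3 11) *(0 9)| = 6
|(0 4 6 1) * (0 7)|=|(0 4 6 1 7)|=5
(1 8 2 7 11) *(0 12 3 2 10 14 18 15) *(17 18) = [12, 8, 7, 2, 4, 5, 6, 11, 10, 9, 14, 1, 3, 13, 17, 0, 16, 18, 15] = (0 12 3 2 7 11 1 8 10 14 17 18 15)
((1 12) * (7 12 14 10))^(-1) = ((1 14 10 7 12))^(-1) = (1 12 7 10 14)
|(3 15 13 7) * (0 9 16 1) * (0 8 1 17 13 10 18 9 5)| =|(0 5)(1 8)(3 15 10 18 9 16 17 13 7)| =18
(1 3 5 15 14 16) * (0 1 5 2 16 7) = (0 1 3 2 16 5 15 14 7) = [1, 3, 16, 2, 4, 15, 6, 0, 8, 9, 10, 11, 12, 13, 7, 14, 5]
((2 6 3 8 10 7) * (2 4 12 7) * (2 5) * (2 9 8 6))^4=((3 6)(4 12 7)(5 9 8 10))^4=(4 12 7)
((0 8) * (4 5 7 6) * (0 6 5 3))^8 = (0 4 8 3 6)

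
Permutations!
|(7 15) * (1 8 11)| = 6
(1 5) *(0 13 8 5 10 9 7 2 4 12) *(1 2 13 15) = (0 15 1 10 9 7 13 8 5 2 4 12) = [15, 10, 4, 3, 12, 2, 6, 13, 5, 7, 9, 11, 0, 8, 14, 1]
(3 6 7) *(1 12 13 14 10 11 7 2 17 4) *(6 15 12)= (1 6 2 17 4)(3 15 12 13 14 10 11 7)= [0, 6, 17, 15, 1, 5, 2, 3, 8, 9, 11, 7, 13, 14, 10, 12, 16, 4]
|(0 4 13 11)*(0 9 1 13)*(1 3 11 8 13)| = 6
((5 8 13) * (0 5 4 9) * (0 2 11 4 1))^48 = ((0 5 8 13 1)(2 11 4 9))^48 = (0 13 5 1 8)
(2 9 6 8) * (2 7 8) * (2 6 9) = (9)(7 8) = [0, 1, 2, 3, 4, 5, 6, 8, 7, 9]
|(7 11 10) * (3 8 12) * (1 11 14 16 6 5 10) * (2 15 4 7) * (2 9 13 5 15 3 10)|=|(1 11)(2 3 8 12 10 9 13 5)(4 7 14 16 6 15)|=24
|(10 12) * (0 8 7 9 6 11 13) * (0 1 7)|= |(0 8)(1 7 9 6 11 13)(10 12)|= 6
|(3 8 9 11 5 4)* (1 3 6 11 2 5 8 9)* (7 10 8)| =|(1 3 9 2 5 4 6 11 7 10 8)| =11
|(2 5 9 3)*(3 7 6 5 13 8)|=4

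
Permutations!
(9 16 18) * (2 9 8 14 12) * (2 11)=(2 9 16 18 8 14 12 11)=[0, 1, 9, 3, 4, 5, 6, 7, 14, 16, 10, 2, 11, 13, 12, 15, 18, 17, 8]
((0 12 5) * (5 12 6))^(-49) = ((12)(0 6 5))^(-49) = (12)(0 5 6)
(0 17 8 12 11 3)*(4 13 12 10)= (0 17 8 10 4 13 12 11 3)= [17, 1, 2, 0, 13, 5, 6, 7, 10, 9, 4, 3, 11, 12, 14, 15, 16, 8]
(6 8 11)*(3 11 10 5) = [0, 1, 2, 11, 4, 3, 8, 7, 10, 9, 5, 6] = (3 11 6 8 10 5)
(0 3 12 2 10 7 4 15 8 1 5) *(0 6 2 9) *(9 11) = (0 3 12 11 9)(1 5 6 2 10 7 4 15 8) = [3, 5, 10, 12, 15, 6, 2, 4, 1, 0, 7, 9, 11, 13, 14, 8]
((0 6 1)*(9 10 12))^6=(12)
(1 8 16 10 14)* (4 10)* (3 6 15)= (1 8 16 4 10 14)(3 6 15)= [0, 8, 2, 6, 10, 5, 15, 7, 16, 9, 14, 11, 12, 13, 1, 3, 4]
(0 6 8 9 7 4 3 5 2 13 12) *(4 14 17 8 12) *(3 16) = (0 6 12)(2 13 4 16 3 5)(7 14 17 8 9) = [6, 1, 13, 5, 16, 2, 12, 14, 9, 7, 10, 11, 0, 4, 17, 15, 3, 8]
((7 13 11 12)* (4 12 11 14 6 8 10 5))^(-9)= ((4 12 7 13 14 6 8 10 5))^(-9)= (14)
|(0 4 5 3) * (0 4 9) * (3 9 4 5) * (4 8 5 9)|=|(0 8 5 4 3 9)|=6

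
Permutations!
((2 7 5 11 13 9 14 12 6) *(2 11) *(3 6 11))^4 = (2 7 5)(9 13 11 12 14)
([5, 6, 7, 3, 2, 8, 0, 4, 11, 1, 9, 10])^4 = (0 10)(1 8)(2 7 4)(5 9)(6 11)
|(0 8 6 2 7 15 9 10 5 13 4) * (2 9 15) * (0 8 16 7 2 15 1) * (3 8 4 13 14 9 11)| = |(0 16 7 15 1)(3 8 6 11)(5 14 9 10)| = 20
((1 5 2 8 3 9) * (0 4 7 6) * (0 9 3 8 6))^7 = (0 4 7)(1 2 9 5 6)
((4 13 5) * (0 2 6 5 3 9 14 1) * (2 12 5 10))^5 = (0 3 12 9 5 14 4 1 13)(2 10 6)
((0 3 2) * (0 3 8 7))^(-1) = (0 7 8)(2 3)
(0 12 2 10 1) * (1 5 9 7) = (0 12 2 10 5 9 7 1) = [12, 0, 10, 3, 4, 9, 6, 1, 8, 7, 5, 11, 2]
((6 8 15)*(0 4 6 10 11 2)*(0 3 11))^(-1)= (0 10 15 8 6 4)(2 11 3)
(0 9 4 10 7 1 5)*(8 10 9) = (0 8 10 7 1 5)(4 9) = [8, 5, 2, 3, 9, 0, 6, 1, 10, 4, 7]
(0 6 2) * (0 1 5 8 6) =(1 5 8 6 2) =[0, 5, 1, 3, 4, 8, 2, 7, 6]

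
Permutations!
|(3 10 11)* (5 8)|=|(3 10 11)(5 8)|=6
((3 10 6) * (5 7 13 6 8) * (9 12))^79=((3 10 8 5 7 13 6)(9 12))^79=(3 8 7 6 10 5 13)(9 12)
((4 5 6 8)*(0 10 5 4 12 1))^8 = (0 10 5 6 8 12 1)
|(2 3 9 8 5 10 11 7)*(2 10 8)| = 6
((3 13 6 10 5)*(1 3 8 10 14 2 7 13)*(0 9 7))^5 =(0 14 13 9 2 6 7)(1 3)(5 10 8)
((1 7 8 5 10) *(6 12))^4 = ((1 7 8 5 10)(6 12))^4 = (12)(1 10 5 8 7)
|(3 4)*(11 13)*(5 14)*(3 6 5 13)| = 7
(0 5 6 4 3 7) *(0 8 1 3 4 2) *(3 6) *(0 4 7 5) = (1 6 2 4 7 8)(3 5) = [0, 6, 4, 5, 7, 3, 2, 8, 1]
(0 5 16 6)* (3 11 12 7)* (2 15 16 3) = [5, 1, 15, 11, 4, 3, 0, 2, 8, 9, 10, 12, 7, 13, 14, 16, 6] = (0 5 3 11 12 7 2 15 16 6)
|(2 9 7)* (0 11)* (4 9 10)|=10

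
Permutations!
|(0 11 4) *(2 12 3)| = |(0 11 4)(2 12 3)| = 3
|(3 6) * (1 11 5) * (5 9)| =|(1 11 9 5)(3 6)| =4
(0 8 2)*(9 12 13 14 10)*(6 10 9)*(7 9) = (0 8 2)(6 10)(7 9 12 13 14) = [8, 1, 0, 3, 4, 5, 10, 9, 2, 12, 6, 11, 13, 14, 7]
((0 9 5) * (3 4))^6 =(9) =((0 9 5)(3 4))^6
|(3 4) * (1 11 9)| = |(1 11 9)(3 4)| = 6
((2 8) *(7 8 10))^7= (2 8 7 10)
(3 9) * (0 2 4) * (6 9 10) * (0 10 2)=[0, 1, 4, 2, 10, 5, 9, 7, 8, 3, 6]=(2 4 10 6 9 3)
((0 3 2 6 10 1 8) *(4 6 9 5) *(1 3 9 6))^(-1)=(0 8 1 4 5 9)(2 3 10 6)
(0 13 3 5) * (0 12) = (0 13 3 5 12) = [13, 1, 2, 5, 4, 12, 6, 7, 8, 9, 10, 11, 0, 3]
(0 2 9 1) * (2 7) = (0 7 2 9 1) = [7, 0, 9, 3, 4, 5, 6, 2, 8, 1]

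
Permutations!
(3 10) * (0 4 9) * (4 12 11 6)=(0 12 11 6 4 9)(3 10)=[12, 1, 2, 10, 9, 5, 4, 7, 8, 0, 3, 6, 11]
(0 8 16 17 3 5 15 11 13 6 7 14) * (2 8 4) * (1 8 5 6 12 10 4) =(0 1 8 16 17 3 6 7 14)(2 5 15 11 13 12 10 4) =[1, 8, 5, 6, 2, 15, 7, 14, 16, 9, 4, 13, 10, 12, 0, 11, 17, 3]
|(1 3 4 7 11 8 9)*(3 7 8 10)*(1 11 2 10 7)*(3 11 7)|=8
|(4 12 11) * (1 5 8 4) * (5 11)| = 4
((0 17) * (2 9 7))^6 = (17)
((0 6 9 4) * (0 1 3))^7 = ((0 6 9 4 1 3))^7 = (0 6 9 4 1 3)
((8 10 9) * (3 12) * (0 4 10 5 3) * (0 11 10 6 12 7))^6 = ((0 4 6 12 11 10 9 8 5 3 7))^6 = (0 9 4 8 6 5 12 3 11 7 10)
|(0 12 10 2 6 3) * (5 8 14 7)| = 12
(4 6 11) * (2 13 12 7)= (2 13 12 7)(4 6 11)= [0, 1, 13, 3, 6, 5, 11, 2, 8, 9, 10, 4, 7, 12]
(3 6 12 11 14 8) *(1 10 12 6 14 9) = (1 10 12 11 9)(3 14 8) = [0, 10, 2, 14, 4, 5, 6, 7, 3, 1, 12, 9, 11, 13, 8]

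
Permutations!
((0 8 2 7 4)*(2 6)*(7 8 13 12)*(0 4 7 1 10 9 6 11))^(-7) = (0 1 6 11 12 9 8 13 10 2)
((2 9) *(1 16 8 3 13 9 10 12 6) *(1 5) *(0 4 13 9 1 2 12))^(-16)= ((0 4 13 1 16 8 3 9 12 6 5 2 10))^(-16)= (0 5 9 16 4 2 12 8 13 10 6 3 1)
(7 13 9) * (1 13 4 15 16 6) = [0, 13, 2, 3, 15, 5, 1, 4, 8, 7, 10, 11, 12, 9, 14, 16, 6] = (1 13 9 7 4 15 16 6)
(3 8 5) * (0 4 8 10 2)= [4, 1, 0, 10, 8, 3, 6, 7, 5, 9, 2]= (0 4 8 5 3 10 2)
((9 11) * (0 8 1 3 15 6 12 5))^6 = (0 12 15 1)(3 8 5 6) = ((0 8 1 3 15 6 12 5)(9 11))^6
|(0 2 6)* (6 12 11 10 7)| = |(0 2 12 11 10 7 6)| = 7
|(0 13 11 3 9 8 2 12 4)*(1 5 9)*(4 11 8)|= 11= |(0 13 8 2 12 11 3 1 5 9 4)|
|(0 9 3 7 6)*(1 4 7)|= |(0 9 3 1 4 7 6)|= 7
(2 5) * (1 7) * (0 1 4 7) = (0 1)(2 5)(4 7) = [1, 0, 5, 3, 7, 2, 6, 4]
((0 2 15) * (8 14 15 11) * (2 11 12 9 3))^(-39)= ((0 11 8 14 15)(2 12 9 3))^(-39)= (0 11 8 14 15)(2 12 9 3)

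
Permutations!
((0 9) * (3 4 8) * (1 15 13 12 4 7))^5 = (0 9)(1 8 13 7 4 15 3 12)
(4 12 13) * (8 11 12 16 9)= (4 16 9 8 11 12 13)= [0, 1, 2, 3, 16, 5, 6, 7, 11, 8, 10, 12, 13, 4, 14, 15, 9]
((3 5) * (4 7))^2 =((3 5)(4 7))^2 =(7)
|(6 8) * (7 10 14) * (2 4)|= |(2 4)(6 8)(7 10 14)|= 6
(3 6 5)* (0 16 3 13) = [16, 1, 2, 6, 4, 13, 5, 7, 8, 9, 10, 11, 12, 0, 14, 15, 3] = (0 16 3 6 5 13)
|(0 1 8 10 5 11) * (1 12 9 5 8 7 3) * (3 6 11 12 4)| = |(0 4 3 1 7 6 11)(5 12 9)(8 10)| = 42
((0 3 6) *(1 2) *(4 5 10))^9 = ((0 3 6)(1 2)(4 5 10))^9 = (10)(1 2)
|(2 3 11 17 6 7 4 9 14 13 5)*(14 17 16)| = |(2 3 11 16 14 13 5)(4 9 17 6 7)| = 35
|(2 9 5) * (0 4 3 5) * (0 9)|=|(9)(0 4 3 5 2)|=5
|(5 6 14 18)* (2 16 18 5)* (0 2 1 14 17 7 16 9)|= 24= |(0 2 9)(1 14 5 6 17 7 16 18)|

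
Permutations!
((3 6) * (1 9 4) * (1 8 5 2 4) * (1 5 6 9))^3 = ((2 4 8 6 3 9 5))^3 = (2 6 5 8 9 4 3)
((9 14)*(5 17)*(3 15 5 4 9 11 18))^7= (3 11 9 17 15 18 14 4 5)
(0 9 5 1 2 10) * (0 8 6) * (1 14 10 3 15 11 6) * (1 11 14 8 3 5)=(0 9 1 2 5 8 11 6)(3 15 14 10)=[9, 2, 5, 15, 4, 8, 0, 7, 11, 1, 3, 6, 12, 13, 10, 14]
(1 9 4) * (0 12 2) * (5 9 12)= (0 5 9 4 1 12 2)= [5, 12, 0, 3, 1, 9, 6, 7, 8, 4, 10, 11, 2]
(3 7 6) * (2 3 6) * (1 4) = (1 4)(2 3 7) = [0, 4, 3, 7, 1, 5, 6, 2]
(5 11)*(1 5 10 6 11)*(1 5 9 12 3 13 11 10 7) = (1 9 12 3 13 11 7)(6 10) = [0, 9, 2, 13, 4, 5, 10, 1, 8, 12, 6, 7, 3, 11]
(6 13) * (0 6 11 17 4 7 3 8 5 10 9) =[6, 1, 2, 8, 7, 10, 13, 3, 5, 0, 9, 17, 12, 11, 14, 15, 16, 4] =(0 6 13 11 17 4 7 3 8 5 10 9)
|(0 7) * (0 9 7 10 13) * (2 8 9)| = 12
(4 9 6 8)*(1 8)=(1 8 4 9 6)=[0, 8, 2, 3, 9, 5, 1, 7, 4, 6]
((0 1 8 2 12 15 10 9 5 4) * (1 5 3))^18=((0 5 4)(1 8 2 12 15 10 9 3))^18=(1 2 15 9)(3 8 12 10)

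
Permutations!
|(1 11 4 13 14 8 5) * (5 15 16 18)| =10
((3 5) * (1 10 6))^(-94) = (1 6 10)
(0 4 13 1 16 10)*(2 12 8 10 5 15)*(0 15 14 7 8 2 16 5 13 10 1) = [4, 5, 12, 3, 10, 14, 6, 8, 1, 9, 15, 11, 2, 0, 7, 16, 13] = (0 4 10 15 16 13)(1 5 14 7 8)(2 12)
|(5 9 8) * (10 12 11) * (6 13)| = 6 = |(5 9 8)(6 13)(10 12 11)|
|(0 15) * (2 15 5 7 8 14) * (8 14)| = |(0 5 7 14 2 15)| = 6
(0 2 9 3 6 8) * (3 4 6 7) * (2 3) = (0 3 7 2 9 4 6 8) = [3, 1, 9, 7, 6, 5, 8, 2, 0, 4]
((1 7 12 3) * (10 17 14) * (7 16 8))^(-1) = (1 3 12 7 8 16)(10 14 17)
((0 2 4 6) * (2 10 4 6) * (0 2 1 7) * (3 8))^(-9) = ((0 10 4 1 7)(2 6)(3 8))^(-9) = (0 10 4 1 7)(2 6)(3 8)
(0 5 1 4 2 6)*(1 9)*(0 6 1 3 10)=(0 5 9 3 10)(1 4 2)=[5, 4, 1, 10, 2, 9, 6, 7, 8, 3, 0]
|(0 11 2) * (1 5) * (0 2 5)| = 4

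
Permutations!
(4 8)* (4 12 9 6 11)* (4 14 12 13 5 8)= [0, 1, 2, 3, 4, 8, 11, 7, 13, 6, 10, 14, 9, 5, 12]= (5 8 13)(6 11 14 12 9)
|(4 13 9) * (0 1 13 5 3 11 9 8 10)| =|(0 1 13 8 10)(3 11 9 4 5)| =5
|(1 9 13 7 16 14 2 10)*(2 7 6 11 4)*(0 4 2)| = 42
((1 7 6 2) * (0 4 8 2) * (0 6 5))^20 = (0 5 7 1 2 8 4)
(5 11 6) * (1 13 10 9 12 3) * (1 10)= (1 13)(3 10 9 12)(5 11 6)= [0, 13, 2, 10, 4, 11, 5, 7, 8, 12, 9, 6, 3, 1]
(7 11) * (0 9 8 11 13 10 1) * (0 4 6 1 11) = (0 9 8)(1 4 6)(7 13 10 11) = [9, 4, 2, 3, 6, 5, 1, 13, 0, 8, 11, 7, 12, 10]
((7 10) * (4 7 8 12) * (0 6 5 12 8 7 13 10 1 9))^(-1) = ((0 6 5 12 4 13 10 7 1 9))^(-1) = (0 9 1 7 10 13 4 12 5 6)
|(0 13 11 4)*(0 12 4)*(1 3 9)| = 6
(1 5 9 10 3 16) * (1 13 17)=(1 5 9 10 3 16 13 17)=[0, 5, 2, 16, 4, 9, 6, 7, 8, 10, 3, 11, 12, 17, 14, 15, 13, 1]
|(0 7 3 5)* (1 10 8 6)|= 4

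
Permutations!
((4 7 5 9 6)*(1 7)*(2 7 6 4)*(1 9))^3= (1 7 6 5 2)(4 9)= ((1 6 2 7 5)(4 9))^3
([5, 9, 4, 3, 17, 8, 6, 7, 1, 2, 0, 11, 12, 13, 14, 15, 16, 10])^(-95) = (0 9 10 1 17 8 4 5 2)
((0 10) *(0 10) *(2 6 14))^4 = (2 6 14)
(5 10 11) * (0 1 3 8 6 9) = (0 1 3 8 6 9)(5 10 11) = [1, 3, 2, 8, 4, 10, 9, 7, 6, 0, 11, 5]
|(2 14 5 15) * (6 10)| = |(2 14 5 15)(6 10)| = 4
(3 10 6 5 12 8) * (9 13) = [0, 1, 2, 10, 4, 12, 5, 7, 3, 13, 6, 11, 8, 9] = (3 10 6 5 12 8)(9 13)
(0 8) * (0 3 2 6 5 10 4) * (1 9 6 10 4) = (0 8 3 2 10 1 9 6 5 4) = [8, 9, 10, 2, 0, 4, 5, 7, 3, 6, 1]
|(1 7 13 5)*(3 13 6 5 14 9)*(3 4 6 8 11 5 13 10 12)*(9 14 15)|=|(1 7 8 11 5)(3 10 12)(4 6 13 15 9)|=15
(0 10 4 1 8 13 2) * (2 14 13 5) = (0 10 4 1 8 5 2)(13 14) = [10, 8, 0, 3, 1, 2, 6, 7, 5, 9, 4, 11, 12, 14, 13]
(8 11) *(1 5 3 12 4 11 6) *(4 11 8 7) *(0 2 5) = [2, 0, 5, 12, 8, 3, 1, 4, 6, 9, 10, 7, 11] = (0 2 5 3 12 11 7 4 8 6 1)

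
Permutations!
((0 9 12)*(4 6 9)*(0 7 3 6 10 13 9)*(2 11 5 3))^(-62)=((0 4 10 13 9 12 7 2 11 5 3 6))^(-62)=(0 3 11 7 9 10)(2 12 13 4 6 5)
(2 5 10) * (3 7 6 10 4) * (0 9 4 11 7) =[9, 1, 5, 0, 3, 11, 10, 6, 8, 4, 2, 7] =(0 9 4 3)(2 5 11 7 6 10)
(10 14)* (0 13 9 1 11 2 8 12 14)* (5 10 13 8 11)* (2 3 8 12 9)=(0 12 14 13 2 11 3 8 9 1 5 10)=[12, 5, 11, 8, 4, 10, 6, 7, 9, 1, 0, 3, 14, 2, 13]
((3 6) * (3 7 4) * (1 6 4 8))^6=(1 7)(6 8)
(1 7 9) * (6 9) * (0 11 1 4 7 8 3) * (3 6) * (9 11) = (0 9 4 7 3)(1 8 6 11) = [9, 8, 2, 0, 7, 5, 11, 3, 6, 4, 10, 1]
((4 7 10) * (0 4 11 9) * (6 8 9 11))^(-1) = (11)(0 9 8 6 10 7 4)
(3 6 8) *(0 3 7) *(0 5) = [3, 1, 2, 6, 4, 0, 8, 5, 7] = (0 3 6 8 7 5)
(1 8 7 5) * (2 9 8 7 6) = [0, 7, 9, 3, 4, 1, 2, 5, 6, 8] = (1 7 5)(2 9 8 6)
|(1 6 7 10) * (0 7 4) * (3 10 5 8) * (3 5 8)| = |(0 7 8 5 3 10 1 6 4)| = 9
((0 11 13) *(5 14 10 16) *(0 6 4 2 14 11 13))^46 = (0 10 6 5 2)(4 11 14 13 16)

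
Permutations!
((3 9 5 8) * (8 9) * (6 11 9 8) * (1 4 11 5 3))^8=((1 4 11 9 3 6 5 8))^8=(11)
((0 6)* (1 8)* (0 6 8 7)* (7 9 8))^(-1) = (0 7)(1 8 9)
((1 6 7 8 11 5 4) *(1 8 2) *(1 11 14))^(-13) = ((1 6 7 2 11 5 4 8 14))^(-13) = (1 5 6 4 7 8 2 14 11)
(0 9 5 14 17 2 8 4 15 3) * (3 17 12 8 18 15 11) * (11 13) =(0 9 5 14 12 8 4 13 11 3)(2 18 15 17) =[9, 1, 18, 0, 13, 14, 6, 7, 4, 5, 10, 3, 8, 11, 12, 17, 16, 2, 15]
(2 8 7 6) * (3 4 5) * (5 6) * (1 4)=(1 4 6 2 8 7 5 3)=[0, 4, 8, 1, 6, 3, 2, 5, 7]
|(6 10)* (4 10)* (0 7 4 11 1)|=|(0 7 4 10 6 11 1)|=7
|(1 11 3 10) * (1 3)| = 2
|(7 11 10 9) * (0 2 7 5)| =|(0 2 7 11 10 9 5)| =7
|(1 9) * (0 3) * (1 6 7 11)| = 10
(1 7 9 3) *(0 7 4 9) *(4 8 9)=[7, 8, 2, 1, 4, 5, 6, 0, 9, 3]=(0 7)(1 8 9 3)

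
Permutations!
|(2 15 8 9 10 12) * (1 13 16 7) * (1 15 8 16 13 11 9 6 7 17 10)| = |(1 11 9)(2 8 6 7 15 16 17 10 12)| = 9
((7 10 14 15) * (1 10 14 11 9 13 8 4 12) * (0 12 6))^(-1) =((0 12 1 10 11 9 13 8 4 6)(7 14 15))^(-1) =(0 6 4 8 13 9 11 10 1 12)(7 15 14)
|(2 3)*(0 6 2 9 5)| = |(0 6 2 3 9 5)| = 6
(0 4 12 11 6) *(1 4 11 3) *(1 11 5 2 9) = [5, 4, 9, 11, 12, 2, 0, 7, 8, 1, 10, 6, 3] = (0 5 2 9 1 4 12 3 11 6)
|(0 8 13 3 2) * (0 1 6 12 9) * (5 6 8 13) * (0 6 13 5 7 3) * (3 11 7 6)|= 42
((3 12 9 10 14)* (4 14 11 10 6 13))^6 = (3 14 4 13 6 9 12) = ((3 12 9 6 13 4 14)(10 11))^6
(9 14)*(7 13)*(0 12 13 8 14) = [12, 1, 2, 3, 4, 5, 6, 8, 14, 0, 10, 11, 13, 7, 9] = (0 12 13 7 8 14 9)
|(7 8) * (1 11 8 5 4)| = 6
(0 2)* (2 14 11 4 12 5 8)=(0 14 11 4 12 5 8 2)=[14, 1, 0, 3, 12, 8, 6, 7, 2, 9, 10, 4, 5, 13, 11]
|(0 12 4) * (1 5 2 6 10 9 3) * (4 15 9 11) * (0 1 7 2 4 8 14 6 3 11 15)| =|(0 12)(1 5 4)(2 3 7)(6 10 15 9 11 8 14)| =42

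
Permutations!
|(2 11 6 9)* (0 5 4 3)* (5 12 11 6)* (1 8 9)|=|(0 12 11 5 4 3)(1 8 9 2 6)|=30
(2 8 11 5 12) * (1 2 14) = (1 2 8 11 5 12 14) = [0, 2, 8, 3, 4, 12, 6, 7, 11, 9, 10, 5, 14, 13, 1]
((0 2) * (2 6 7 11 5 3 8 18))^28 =((0 6 7 11 5 3 8 18 2))^28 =(0 6 7 11 5 3 8 18 2)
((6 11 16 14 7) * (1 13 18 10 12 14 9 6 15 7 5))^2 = ((1 13 18 10 12 14 5)(6 11 16 9)(7 15))^2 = (1 18 12 5 13 10 14)(6 16)(9 11)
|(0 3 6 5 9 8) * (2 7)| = |(0 3 6 5 9 8)(2 7)| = 6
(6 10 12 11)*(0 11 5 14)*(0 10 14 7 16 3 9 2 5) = (0 11 6 14 10 12)(2 5 7 16 3 9) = [11, 1, 5, 9, 4, 7, 14, 16, 8, 2, 12, 6, 0, 13, 10, 15, 3]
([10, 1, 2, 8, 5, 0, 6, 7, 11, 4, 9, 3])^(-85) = [0, 1, 2, 11, 4, 5, 6, 7, 3, 9, 10, 8]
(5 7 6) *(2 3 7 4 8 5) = [0, 1, 3, 7, 8, 4, 2, 6, 5] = (2 3 7 6)(4 8 5)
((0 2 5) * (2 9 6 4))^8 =(0 6 2)(4 5 9)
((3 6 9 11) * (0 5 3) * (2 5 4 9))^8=(11)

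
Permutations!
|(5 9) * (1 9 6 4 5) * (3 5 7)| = |(1 9)(3 5 6 4 7)| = 10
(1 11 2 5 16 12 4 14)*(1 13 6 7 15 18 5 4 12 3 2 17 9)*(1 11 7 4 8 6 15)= (1 7)(2 8 6 4 14 13 15 18 5 16 3)(9 11 17)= [0, 7, 8, 2, 14, 16, 4, 1, 6, 11, 10, 17, 12, 15, 13, 18, 3, 9, 5]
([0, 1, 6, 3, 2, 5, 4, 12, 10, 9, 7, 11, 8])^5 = [0, 1, 4, 3, 6, 5, 2, 12, 10, 9, 7, 11, 8]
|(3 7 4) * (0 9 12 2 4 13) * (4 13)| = |(0 9 12 2 13)(3 7 4)| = 15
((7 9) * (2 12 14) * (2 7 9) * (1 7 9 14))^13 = ((1 7 2 12)(9 14))^13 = (1 7 2 12)(9 14)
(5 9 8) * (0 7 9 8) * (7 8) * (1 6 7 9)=[8, 6, 2, 3, 4, 9, 7, 1, 5, 0]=(0 8 5 9)(1 6 7)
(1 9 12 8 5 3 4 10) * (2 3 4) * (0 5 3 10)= (0 5 4)(1 9 12 8 3 2 10)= [5, 9, 10, 2, 0, 4, 6, 7, 3, 12, 1, 11, 8]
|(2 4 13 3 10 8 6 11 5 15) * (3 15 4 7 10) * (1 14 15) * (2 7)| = |(1 14 15 7 10 8 6 11 5 4 13)| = 11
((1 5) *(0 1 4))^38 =((0 1 5 4))^38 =(0 5)(1 4)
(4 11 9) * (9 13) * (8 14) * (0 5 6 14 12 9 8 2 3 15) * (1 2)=(0 5 6 14 1 2 3 15)(4 11 13 8 12 9)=[5, 2, 3, 15, 11, 6, 14, 7, 12, 4, 10, 13, 9, 8, 1, 0]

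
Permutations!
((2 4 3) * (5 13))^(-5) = (2 4 3)(5 13)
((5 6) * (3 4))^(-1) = (3 4)(5 6)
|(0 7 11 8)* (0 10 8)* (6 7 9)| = |(0 9 6 7 11)(8 10)| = 10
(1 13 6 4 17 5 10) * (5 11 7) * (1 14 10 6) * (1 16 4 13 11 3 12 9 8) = (1 11 7 5 6 13 16 4 17 3 12 9 8)(10 14) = [0, 11, 2, 12, 17, 6, 13, 5, 1, 8, 14, 7, 9, 16, 10, 15, 4, 3]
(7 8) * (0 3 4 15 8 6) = (0 3 4 15 8 7 6) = [3, 1, 2, 4, 15, 5, 0, 6, 7, 9, 10, 11, 12, 13, 14, 8]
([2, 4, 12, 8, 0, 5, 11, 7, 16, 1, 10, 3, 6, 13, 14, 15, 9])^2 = [12, 0, 6, 16, 2, 5, 3, 7, 9, 4, 10, 8, 11, 13, 14, 15, 1]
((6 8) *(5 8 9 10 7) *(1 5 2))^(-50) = (1 7 9 8)(2 10 6 5) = ((1 5 8 6 9 10 7 2))^(-50)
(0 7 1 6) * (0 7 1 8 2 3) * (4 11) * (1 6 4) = (0 6 7 8 2 3)(1 4 11) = [6, 4, 3, 0, 11, 5, 7, 8, 2, 9, 10, 1]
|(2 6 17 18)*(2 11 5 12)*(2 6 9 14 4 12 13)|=|(2 9 14 4 12 6 17 18 11 5 13)|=11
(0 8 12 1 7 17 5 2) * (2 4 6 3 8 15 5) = (0 15 5 4 6 3 8 12 1 7 17 2) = [15, 7, 0, 8, 6, 4, 3, 17, 12, 9, 10, 11, 1, 13, 14, 5, 16, 2]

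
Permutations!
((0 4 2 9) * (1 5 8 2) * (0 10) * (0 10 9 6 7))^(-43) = ((10)(0 4 1 5 8 2 6 7))^(-43) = (10)(0 2 1 7 8 4 6 5)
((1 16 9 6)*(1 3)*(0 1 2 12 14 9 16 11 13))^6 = ((16)(0 1 11 13)(2 12 14 9 6 3))^6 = (16)(0 11)(1 13)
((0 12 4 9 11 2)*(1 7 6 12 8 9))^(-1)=((0 8 9 11 2)(1 7 6 12 4))^(-1)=(0 2 11 9 8)(1 4 12 6 7)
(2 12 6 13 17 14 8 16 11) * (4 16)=(2 12 6 13 17 14 8 4 16 11)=[0, 1, 12, 3, 16, 5, 13, 7, 4, 9, 10, 2, 6, 17, 8, 15, 11, 14]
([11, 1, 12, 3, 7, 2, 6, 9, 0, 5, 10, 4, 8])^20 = [4, 1, 8, 3, 9, 12, 6, 5, 11, 2, 10, 7, 0]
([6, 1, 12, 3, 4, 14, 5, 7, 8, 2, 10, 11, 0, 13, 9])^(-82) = (0 5 9 12 6 14 2)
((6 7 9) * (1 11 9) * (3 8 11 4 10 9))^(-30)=((1 4 10 9 6 7)(3 8 11))^(-30)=(11)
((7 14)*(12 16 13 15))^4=(16)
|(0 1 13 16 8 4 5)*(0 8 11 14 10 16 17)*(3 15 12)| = |(0 1 13 17)(3 15 12)(4 5 8)(10 16 11 14)| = 12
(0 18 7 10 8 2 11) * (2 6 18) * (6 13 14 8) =[2, 1, 11, 3, 4, 5, 18, 10, 13, 9, 6, 0, 12, 14, 8, 15, 16, 17, 7] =(0 2 11)(6 18 7 10)(8 13 14)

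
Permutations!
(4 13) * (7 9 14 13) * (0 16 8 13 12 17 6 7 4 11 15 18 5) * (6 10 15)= [16, 1, 2, 3, 4, 0, 7, 9, 13, 14, 15, 6, 17, 11, 12, 18, 8, 10, 5]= (0 16 8 13 11 6 7 9 14 12 17 10 15 18 5)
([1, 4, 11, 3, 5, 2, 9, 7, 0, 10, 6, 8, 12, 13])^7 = (13)(6 9 10)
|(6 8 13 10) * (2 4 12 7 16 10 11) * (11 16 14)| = 30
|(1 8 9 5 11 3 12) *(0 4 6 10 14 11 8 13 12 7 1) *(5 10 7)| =7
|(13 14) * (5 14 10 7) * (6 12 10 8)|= 8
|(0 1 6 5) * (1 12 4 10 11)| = |(0 12 4 10 11 1 6 5)| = 8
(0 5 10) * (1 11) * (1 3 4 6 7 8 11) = (0 5 10)(3 4 6 7 8 11) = [5, 1, 2, 4, 6, 10, 7, 8, 11, 9, 0, 3]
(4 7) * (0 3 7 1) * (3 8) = [8, 0, 2, 7, 1, 5, 6, 4, 3] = (0 8 3 7 4 1)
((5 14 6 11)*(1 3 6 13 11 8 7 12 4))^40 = (14)(1 12 8 3 4 7 6)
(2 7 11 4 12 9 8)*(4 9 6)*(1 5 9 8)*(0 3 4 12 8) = [3, 5, 7, 4, 8, 9, 12, 11, 2, 1, 10, 0, 6] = (0 3 4 8 2 7 11)(1 5 9)(6 12)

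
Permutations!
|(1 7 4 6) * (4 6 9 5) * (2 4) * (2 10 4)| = 12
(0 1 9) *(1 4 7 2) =(0 4 7 2 1 9) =[4, 9, 1, 3, 7, 5, 6, 2, 8, 0]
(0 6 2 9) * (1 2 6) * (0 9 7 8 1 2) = [2, 0, 7, 3, 4, 5, 6, 8, 1, 9] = (9)(0 2 7 8 1)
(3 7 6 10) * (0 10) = (0 10 3 7 6) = [10, 1, 2, 7, 4, 5, 0, 6, 8, 9, 3]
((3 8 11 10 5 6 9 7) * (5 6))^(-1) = ((3 8 11 10 6 9 7))^(-1) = (3 7 9 6 10 11 8)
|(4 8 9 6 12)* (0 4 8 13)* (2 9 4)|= 8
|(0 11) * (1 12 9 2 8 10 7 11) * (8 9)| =14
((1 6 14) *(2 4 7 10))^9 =(14)(2 4 7 10)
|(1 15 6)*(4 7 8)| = 3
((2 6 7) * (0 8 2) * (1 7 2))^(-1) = ((0 8 1 7)(2 6))^(-1) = (0 7 1 8)(2 6)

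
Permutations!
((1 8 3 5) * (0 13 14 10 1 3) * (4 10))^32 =((0 13 14 4 10 1 8)(3 5))^32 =(0 10 13 1 14 8 4)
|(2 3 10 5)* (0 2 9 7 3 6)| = 15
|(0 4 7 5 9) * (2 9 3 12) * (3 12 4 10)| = |(0 10 3 4 7 5 12 2 9)| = 9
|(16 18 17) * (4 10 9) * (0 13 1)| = 3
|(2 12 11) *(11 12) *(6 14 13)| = |(2 11)(6 14 13)| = 6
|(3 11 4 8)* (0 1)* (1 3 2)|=|(0 3 11 4 8 2 1)|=7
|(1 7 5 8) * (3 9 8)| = 6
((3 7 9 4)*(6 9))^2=((3 7 6 9 4))^2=(3 6 4 7 9)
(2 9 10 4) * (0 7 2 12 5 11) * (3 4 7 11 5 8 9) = (0 11)(2 3 4 12 8 9 10 7) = [11, 1, 3, 4, 12, 5, 6, 2, 9, 10, 7, 0, 8]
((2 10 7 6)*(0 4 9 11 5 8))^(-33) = (0 11)(2 6 7 10)(4 5)(8 9)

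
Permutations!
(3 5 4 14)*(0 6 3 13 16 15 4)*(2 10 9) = (0 6 3 5)(2 10 9)(4 14 13 16 15) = [6, 1, 10, 5, 14, 0, 3, 7, 8, 2, 9, 11, 12, 16, 13, 4, 15]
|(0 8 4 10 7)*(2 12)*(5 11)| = 10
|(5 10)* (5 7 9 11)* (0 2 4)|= 15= |(0 2 4)(5 10 7 9 11)|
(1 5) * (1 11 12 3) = [0, 5, 2, 1, 4, 11, 6, 7, 8, 9, 10, 12, 3] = (1 5 11 12 3)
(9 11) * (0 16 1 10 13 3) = (0 16 1 10 13 3)(9 11) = [16, 10, 2, 0, 4, 5, 6, 7, 8, 11, 13, 9, 12, 3, 14, 15, 1]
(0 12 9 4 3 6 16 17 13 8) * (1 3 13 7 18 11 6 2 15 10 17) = [12, 3, 15, 2, 13, 5, 16, 18, 0, 4, 17, 6, 9, 8, 14, 10, 1, 7, 11] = (0 12 9 4 13 8)(1 3 2 15 10 17 7 18 11 6 16)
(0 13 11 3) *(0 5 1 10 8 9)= (0 13 11 3 5 1 10 8 9)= [13, 10, 2, 5, 4, 1, 6, 7, 9, 0, 8, 3, 12, 11]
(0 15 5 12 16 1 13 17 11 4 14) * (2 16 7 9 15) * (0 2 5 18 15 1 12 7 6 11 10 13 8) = [5, 8, 16, 3, 14, 7, 11, 9, 0, 1, 13, 4, 6, 17, 2, 18, 12, 10, 15] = (0 5 7 9 1 8)(2 16 12 6 11 4 14)(10 13 17)(15 18)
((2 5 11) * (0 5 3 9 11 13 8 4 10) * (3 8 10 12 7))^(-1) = (0 10 13 5)(2 11 9 3 7 12 4 8)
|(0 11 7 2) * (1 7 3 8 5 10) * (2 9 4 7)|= 24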